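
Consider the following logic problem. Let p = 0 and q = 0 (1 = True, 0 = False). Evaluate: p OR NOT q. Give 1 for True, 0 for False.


p = 0, q = 0
Operation: p OR NOT q
Evaluate: 0 OR NOT 0 = 1

1


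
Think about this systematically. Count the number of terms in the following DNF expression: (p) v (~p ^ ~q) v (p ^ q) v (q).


A DNF formula is a disjunction of terms (conjunctions).
Terms are separated by v.
Counting the disjuncts: 4 terms.

4


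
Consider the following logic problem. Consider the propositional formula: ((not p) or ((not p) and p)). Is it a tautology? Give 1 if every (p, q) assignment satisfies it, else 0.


Check all 4 assignments:
p=0, q=0: 1
p=0, q=1: 1
p=1, q=0: 0
p=1, q=1: 0
Satisfying count = 2/4.
Tautology iff count = 4: no.

0


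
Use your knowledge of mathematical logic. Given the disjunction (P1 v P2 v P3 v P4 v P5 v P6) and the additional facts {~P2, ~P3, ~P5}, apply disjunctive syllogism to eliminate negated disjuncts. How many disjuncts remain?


Original disjuncts (6): P1, P2, P3, P4, P5, P6
Negated (eliminate): ~P2, ~P3, ~P5
Remaining disjuncts: P1, P4, P6
Count = 6 - 3 = 3

3


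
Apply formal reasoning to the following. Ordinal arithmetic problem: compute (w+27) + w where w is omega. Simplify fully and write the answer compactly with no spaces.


Compute (w+27) + w.
Ordinal + is associative but NOT commutative; for finite n>0, n + w = w but w + n stays w+n.
(w+27) + w = w + (27+w) = w + w = w*2 (the finite tail 27 is absorbed by the right w).
Result = w*2

w*2


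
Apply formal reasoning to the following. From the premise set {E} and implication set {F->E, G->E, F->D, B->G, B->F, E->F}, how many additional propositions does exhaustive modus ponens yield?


Initial facts: {E}
Apply modus ponens to closure:
  E and E->F  =>  F
  F and F->D  =>  D
Final known: {D, E, F}
New propositions: {D, F}
Count = 2

2


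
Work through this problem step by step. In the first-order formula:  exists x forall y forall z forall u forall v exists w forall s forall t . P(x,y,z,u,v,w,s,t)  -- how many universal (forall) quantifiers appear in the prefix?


Quantifier prefix: exists x forall y forall z forall u forall v exists w forall s forall t
Mark each quantifier type:
  E U U U U E U U
Universal count = 6, Existential count = 2
Asked for universal (forall) quantifiers: 6

6


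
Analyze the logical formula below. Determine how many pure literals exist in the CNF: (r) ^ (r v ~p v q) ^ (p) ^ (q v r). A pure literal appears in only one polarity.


Check each variable for pure literal status:
p: mixed (not pure)
q: pure positive
r: pure positive
Pure literal count = 2

2


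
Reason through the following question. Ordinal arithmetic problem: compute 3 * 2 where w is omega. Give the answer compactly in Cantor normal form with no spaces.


Compute 3 * 2.
Ordinal * is associative and left-distributive over +, but NOT commutative; for finite n>1, n*w = w but w*n stays w*n.
Both finite; ordinal * agrees with natural *: 3 * 2 = 6.
Result = 6

6


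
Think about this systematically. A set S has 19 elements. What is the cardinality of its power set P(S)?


The power set of a set with n elements has 2^n elements.
|P(S)| = 2^19 = 524288

524288


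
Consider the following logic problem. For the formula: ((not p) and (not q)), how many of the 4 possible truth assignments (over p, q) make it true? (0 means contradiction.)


Check all 4 assignments:
p=0, q=0: 1
p=0, q=1: 0
p=1, q=0: 0
p=1, q=1: 0
Count of True = 1

1


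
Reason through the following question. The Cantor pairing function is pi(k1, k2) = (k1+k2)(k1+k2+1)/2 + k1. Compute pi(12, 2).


k1 + k2 = 14
(k1+k2)(k1+k2+1)/2 = 14 * 15 / 2 = 105
pi = 105 + 12 = 117

117


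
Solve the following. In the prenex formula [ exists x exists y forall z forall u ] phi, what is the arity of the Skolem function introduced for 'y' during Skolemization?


Quantifier prefix: exists x exists y forall z forall u
'y' is existentially quantified at position 2.
No universal quantifiers precede it.
Skolem function arity = 0 (a Skolem constant)

0


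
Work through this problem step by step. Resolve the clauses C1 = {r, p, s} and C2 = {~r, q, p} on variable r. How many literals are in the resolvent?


Remove r from C1 and ~r from C2.
C1 remainder: {p, s}
C2 remainder: {q, p}
Union (resolvent): {p, q, s}
Resolvent has 3 literal(s).

3


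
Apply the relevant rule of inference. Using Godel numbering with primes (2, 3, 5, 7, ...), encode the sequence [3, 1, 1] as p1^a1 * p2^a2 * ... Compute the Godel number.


Encode each element as an exponent of the corresponding prime:
  2^3 = 8
  3^1 = 3
  5^1 = 5
Product = 8 * 3 * 5 = 120

120


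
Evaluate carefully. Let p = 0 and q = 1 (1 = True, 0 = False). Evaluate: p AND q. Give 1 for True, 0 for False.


p = 0, q = 1
Operation: p AND q
Evaluate: 0 AND 1 = 0

0


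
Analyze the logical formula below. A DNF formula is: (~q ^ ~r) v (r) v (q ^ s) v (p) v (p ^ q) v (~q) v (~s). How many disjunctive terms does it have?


A DNF formula is a disjunction of terms (conjunctions).
Terms are separated by v.
Counting the disjuncts: 7 terms.

7


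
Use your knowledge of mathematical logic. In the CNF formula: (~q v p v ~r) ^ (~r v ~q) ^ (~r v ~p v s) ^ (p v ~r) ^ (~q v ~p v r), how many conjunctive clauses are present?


A CNF formula is a conjunction of clauses.
Clauses are separated by ^.
Counting the conjuncts: 5 clauses.

5


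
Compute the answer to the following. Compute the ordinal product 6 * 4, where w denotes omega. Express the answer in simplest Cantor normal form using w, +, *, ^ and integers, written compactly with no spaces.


Compute 6 * 4.
Ordinal * is associative and left-distributive over +, but NOT commutative; for finite n>1, n*w = w but w*n stays w*n.
Both finite; ordinal * agrees with natural *: 6 * 4 = 24.
Result = 24

24


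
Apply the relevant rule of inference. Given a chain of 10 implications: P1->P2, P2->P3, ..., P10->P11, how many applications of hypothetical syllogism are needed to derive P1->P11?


With 10 implications in a chain connecting 11 propositions:
P1->P2, P2->P3, ..., P10->P11
Steps needed = (number of implications) - 1 = 10 - 1 = 9

9


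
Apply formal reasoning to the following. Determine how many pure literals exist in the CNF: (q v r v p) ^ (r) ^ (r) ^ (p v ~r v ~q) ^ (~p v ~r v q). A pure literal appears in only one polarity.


Check each variable for pure literal status:
p: mixed (not pure)
q: mixed (not pure)
r: mixed (not pure)
Pure literal count = 0

0


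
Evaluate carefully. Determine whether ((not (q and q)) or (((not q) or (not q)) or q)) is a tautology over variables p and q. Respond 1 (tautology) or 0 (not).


Check all 4 assignments:
p=0, q=0: 1
p=0, q=1: 1
p=1, q=0: 1
p=1, q=1: 1
Satisfying count = 4/4.
Tautology iff count = 4: yes.

1


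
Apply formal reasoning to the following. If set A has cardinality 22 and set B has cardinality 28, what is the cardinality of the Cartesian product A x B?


The Cartesian product A x B contains all ordered pairs (a, b).
|A x B| = |A| * |B| = 22 * 28 = 616

616


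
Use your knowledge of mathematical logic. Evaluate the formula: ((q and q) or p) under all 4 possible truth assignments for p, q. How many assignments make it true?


Check all 4 assignments:
p=0, q=0: 0
p=0, q=1: 1
p=1, q=0: 1
p=1, q=1: 1
Count of True = 3

3


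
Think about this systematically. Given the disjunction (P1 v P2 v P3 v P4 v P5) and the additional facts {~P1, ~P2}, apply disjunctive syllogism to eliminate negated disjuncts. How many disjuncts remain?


Original disjuncts (5): P1, P2, P3, P4, P5
Negated (eliminate): ~P1, ~P2
Remaining disjuncts: P3, P4, P5
Count = 5 - 2 = 3

3


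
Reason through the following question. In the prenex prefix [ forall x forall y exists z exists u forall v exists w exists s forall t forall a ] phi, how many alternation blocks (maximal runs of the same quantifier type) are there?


Quantifier-type sequence: A A E E A E E A A  (A=forall, E=exists)
Group into maximal same-type runs:
  Ax2 | Ex2 | Ax1 | Ex2 | Ax2
Number of blocks = 5

5


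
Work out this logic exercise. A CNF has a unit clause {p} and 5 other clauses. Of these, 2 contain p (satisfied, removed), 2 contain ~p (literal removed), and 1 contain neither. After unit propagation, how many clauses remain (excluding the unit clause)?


Satisfied (removed): 2
Shortened (remain): 2
Unchanged (remain): 1
Remaining = 2 + 1 = 3

3


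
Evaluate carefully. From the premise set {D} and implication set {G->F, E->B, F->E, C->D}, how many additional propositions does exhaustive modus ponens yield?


Initial facts: {D}
Apply modus ponens to closure:
  (no implication fires)
Final known: {D}
New propositions: {(none)}
Count = 0

0


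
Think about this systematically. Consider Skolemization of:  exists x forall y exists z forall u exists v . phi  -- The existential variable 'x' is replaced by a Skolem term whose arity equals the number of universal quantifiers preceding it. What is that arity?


Quantifier prefix: exists x forall y exists z forall u exists v
'x' is existentially quantified at position 1.
No universal quantifiers precede it.
Skolem function arity = 0 (a Skolem constant)

0


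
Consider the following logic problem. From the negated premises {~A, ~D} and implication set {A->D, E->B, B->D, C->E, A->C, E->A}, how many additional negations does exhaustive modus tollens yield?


Initial negated facts: {~A, ~D}
Apply modus tollens to closure:
  ~D and B->D  =>  ~B
  ~A and E->A  =>  ~E
  ~E and C->E  =>  ~C
Final negated: {~A, ~B, ~C, ~D, ~E}
New negations: {~B, ~C, ~E}
Count = 3

3


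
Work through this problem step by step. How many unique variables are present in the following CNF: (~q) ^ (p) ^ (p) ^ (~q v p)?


Identify each variable that appears in the formula.
Variables found: p, q
Count = 2

2


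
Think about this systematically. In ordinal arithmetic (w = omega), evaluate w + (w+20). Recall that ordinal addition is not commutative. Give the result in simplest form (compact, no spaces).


Compute w + (w+20).
Ordinal + is associative but NOT commutative; for finite n>0, n + w = w but w + n stays w+n.
w + (w+20) = (w+w) + 20 = w*2+20.
Result = w*2+20

w*2+20


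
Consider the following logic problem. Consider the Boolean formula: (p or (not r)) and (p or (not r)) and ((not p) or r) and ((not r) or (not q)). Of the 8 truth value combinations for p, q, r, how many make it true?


Evaluate all 8 assignments for p, q, r:
p=0, q=0, r=0: 1
p=0, q=0, r=1: 0
p=0, q=1, r=0: 1
p=0, q=1, r=1: 0
p=1, q=0, r=0: 0
p=1, q=0, r=1: 1
p=1, q=1, r=0: 0
p=1, q=1, r=1: 0
Satisfying count = 3

3


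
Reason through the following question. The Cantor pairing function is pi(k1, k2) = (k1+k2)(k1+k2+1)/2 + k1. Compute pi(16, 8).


k1 + k2 = 24
(k1+k2)(k1+k2+1)/2 = 24 * 25 / 2 = 300
pi = 300 + 16 = 316

316


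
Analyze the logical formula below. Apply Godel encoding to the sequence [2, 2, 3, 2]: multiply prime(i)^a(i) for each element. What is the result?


Encode each element as an exponent of the corresponding prime:
  2^2 = 4
  3^2 = 9
  5^3 = 125
  7^2 = 49
Product = 4 * 9 * 125 * 49 = 220500

220500


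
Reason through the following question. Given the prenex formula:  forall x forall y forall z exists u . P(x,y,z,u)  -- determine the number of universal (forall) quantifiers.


Quantifier prefix: forall x forall y forall z exists u
Mark each quantifier type:
  U U U E
Universal count = 3, Existential count = 1
Asked for universal (forall) quantifiers: 3

3


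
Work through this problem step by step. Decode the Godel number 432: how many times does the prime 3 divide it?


Factorize 432 by dividing by 3 repeatedly.
Division steps: 3 divides 432 exactly 3 time(s).
Exponent of 3 = 3

3


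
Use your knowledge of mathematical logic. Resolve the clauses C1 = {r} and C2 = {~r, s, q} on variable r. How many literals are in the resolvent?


Remove r from C1 and ~r from C2.
C1 remainder: {}
C2 remainder: {s, q}
Union (resolvent): {q, s}
Resolvent has 2 literal(s).

2


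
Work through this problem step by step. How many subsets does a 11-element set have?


The power set of a set with n elements has 2^n elements.
|P(S)| = 2^11 = 2048

2048


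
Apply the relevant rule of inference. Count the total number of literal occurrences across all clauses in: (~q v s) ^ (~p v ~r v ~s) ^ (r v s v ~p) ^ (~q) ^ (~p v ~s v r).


Counting literals in each clause:
Clause 1: 2 literal(s)
Clause 2: 3 literal(s)
Clause 3: 3 literal(s)
Clause 4: 1 literal(s)
Clause 5: 3 literal(s)
Total = 12

12


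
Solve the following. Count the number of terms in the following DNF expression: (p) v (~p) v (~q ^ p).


A DNF formula is a disjunction of terms (conjunctions).
Terms are separated by v.
Counting the disjuncts: 3 terms.

3


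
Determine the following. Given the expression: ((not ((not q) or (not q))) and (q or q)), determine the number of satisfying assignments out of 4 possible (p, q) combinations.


Check all 4 assignments:
p=0, q=0: 0
p=0, q=1: 1
p=1, q=0: 0
p=1, q=1: 1
Count of True = 2

2


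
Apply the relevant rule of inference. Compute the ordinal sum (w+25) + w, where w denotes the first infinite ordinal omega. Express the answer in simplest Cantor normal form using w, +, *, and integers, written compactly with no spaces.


Compute (w+25) + w.
Ordinal + is associative but NOT commutative; for finite n>0, n + w = w but w + n stays w+n.
(w+25) + w = w + (25+w) = w + w = w*2 (the finite tail 25 is absorbed by the right w).
Result = w*2

w*2


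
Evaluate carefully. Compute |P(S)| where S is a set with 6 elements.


The power set of a set with n elements has 2^n elements.
|P(S)| = 2^6 = 64

64


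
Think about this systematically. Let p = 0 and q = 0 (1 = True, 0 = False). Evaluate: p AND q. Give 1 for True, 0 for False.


p = 0, q = 0
Operation: p AND q
Evaluate: 0 AND 0 = 0

0


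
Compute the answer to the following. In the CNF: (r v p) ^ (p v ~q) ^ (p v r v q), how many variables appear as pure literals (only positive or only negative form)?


Check each variable for pure literal status:
p: pure positive
q: mixed (not pure)
r: pure positive
Pure literal count = 2

2


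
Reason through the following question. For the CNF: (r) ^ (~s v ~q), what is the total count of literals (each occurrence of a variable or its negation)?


Counting literals in each clause:
Clause 1: 1 literal(s)
Clause 2: 2 literal(s)
Total = 3

3


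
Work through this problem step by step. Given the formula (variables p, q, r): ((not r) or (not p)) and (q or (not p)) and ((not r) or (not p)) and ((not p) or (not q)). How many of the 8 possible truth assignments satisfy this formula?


Evaluate all 8 assignments for p, q, r:
p=0, q=0, r=0: 1
p=0, q=0, r=1: 1
p=0, q=1, r=0: 1
p=0, q=1, r=1: 1
p=1, q=0, r=0: 0
p=1, q=0, r=1: 0
p=1, q=1, r=0: 0
p=1, q=1, r=1: 0
Satisfying count = 4

4


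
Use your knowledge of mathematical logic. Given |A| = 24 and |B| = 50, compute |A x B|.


The Cartesian product A x B contains all ordered pairs (a, b).
|A x B| = |A| * |B| = 24 * 50 = 1200

1200


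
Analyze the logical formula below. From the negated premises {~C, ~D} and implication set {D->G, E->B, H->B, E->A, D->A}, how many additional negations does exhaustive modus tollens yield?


Initial negated facts: {~C, ~D}
Apply modus tollens to closure:
  (no implication fires)
Final negated: {~C, ~D}
New negations: {(none)}
Count = 0

0


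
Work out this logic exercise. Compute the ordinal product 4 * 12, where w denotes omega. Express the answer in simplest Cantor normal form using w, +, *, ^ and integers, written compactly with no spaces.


Compute 4 * 12.
Ordinal * is associative and left-distributive over +, but NOT commutative; for finite n>1, n*w = w but w*n stays w*n.
Both finite; ordinal * agrees with natural *: 4 * 12 = 48.
Result = 48

48


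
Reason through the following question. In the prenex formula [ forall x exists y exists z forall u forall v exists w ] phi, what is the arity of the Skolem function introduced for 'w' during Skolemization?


Quantifier prefix: forall x exists y exists z forall u forall v exists w
'w' is existentially quantified at position 6.
Universal variables preceding it: x, u, v
Skolem function arity = 3

3


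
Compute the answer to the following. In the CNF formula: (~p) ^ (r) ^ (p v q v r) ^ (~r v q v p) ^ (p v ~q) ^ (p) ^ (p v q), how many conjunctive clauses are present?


A CNF formula is a conjunction of clauses.
Clauses are separated by ^.
Counting the conjuncts: 7 clauses.

7


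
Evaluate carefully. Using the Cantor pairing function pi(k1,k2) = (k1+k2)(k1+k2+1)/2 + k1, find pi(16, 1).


k1 + k2 = 17
(k1+k2)(k1+k2+1)/2 = 17 * 18 / 2 = 153
pi = 153 + 16 = 169

169


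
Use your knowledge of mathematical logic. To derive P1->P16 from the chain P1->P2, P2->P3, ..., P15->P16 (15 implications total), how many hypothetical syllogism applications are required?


With 15 implications in a chain connecting 16 propositions:
P1->P2, P2->P3, ..., P15->P16
Steps needed = (number of implications) - 1 = 15 - 1 = 14

14


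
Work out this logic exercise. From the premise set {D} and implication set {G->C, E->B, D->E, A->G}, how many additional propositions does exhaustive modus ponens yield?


Initial facts: {D}
Apply modus ponens to closure:
  D and D->E  =>  E
  E and E->B  =>  B
Final known: {B, D, E}
New propositions: {B, E}
Count = 2

2


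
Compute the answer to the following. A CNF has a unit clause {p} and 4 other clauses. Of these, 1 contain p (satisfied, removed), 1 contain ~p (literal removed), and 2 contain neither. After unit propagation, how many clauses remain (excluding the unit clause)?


Satisfied (removed): 1
Shortened (remain): 1
Unchanged (remain): 2
Remaining = 1 + 2 = 3

3


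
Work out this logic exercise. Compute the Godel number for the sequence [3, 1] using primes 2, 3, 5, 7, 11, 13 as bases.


Encode each element as an exponent of the corresponding prime:
  2^3 = 8
  3^1 = 3
Product = 8 * 3 = 24

24


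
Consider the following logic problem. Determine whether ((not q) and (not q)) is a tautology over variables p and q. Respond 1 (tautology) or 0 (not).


Check all 4 assignments:
p=0, q=0: 1
p=0, q=1: 0
p=1, q=0: 1
p=1, q=1: 0
Satisfying count = 2/4.
Tautology iff count = 4: no.

0


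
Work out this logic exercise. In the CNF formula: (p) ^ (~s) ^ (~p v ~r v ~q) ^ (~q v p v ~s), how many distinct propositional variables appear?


Identify each variable that appears in the formula.
Variables found: p, q, r, s
Count = 4

4


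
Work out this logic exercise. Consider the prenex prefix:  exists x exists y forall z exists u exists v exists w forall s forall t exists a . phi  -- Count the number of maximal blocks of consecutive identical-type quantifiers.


Quantifier-type sequence: E E A E E E A A E  (A=forall, E=exists)
Group into maximal same-type runs:
  Ex2 | Ax1 | Ex3 | Ax2 | Ex1
Number of blocks = 5

5


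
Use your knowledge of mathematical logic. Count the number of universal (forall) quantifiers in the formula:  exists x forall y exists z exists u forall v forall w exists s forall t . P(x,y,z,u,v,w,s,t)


Quantifier prefix: exists x forall y exists z exists u forall v forall w exists s forall t
Mark each quantifier type:
  E U E E U U E U
Universal count = 4, Existential count = 4
Asked for universal (forall) quantifiers: 4

4


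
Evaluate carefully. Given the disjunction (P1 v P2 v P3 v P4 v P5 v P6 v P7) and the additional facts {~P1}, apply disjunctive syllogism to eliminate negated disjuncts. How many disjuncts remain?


Original disjuncts (7): P1, P2, P3, P4, P5, P6, P7
Negated (eliminate): ~P1
Remaining disjuncts: P2, P3, P4, P5, P6, P7
Count = 7 - 1 = 6

6


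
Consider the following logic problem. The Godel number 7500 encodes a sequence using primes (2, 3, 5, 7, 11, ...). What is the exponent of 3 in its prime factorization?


Factorize 7500 by dividing by 3 repeatedly.
Division steps: 3 divides 7500 exactly 1 time(s).
Exponent of 3 = 1

1


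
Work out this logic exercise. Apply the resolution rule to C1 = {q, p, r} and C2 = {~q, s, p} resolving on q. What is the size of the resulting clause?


Remove q from C1 and ~q from C2.
C1 remainder: {p, r}
C2 remainder: {s, p}
Union (resolvent): {p, r, s}
Resolvent has 3 literal(s).

3


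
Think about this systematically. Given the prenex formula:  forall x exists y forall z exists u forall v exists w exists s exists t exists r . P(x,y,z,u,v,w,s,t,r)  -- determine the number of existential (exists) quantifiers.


Quantifier prefix: forall x exists y forall z exists u forall v exists w exists s exists t exists r
Mark each quantifier type:
  U E U E U E E E E
Universal count = 3, Existential count = 6
Asked for existential (exists) quantifiers: 6

6


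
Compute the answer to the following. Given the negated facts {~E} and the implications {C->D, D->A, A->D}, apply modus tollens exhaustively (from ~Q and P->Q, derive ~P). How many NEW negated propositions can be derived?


Initial negated facts: {~E}
Apply modus tollens to closure:
  (no implication fires)
Final negated: {~E}
New negations: {(none)}
Count = 0

0


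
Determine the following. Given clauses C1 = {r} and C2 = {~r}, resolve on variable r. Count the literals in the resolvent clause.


Remove r from C1 and ~r from C2.
C1 remainder: {}
C2 remainder: {}
Union (resolvent): {} (empty clause)
Resolvent has 0 literal(s).

0


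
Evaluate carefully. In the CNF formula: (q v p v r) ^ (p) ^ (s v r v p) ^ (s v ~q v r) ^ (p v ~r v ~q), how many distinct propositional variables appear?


Identify each variable that appears in the formula.
Variables found: p, q, r, s
Count = 4

4


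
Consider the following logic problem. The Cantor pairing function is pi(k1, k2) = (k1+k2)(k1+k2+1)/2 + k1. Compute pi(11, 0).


k1 + k2 = 11
(k1+k2)(k1+k2+1)/2 = 11 * 12 / 2 = 66
pi = 66 + 11 = 77

77


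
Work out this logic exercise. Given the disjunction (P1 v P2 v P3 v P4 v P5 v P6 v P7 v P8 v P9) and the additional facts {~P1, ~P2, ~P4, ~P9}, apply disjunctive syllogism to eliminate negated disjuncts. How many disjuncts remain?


Original disjuncts (9): P1, P2, P3, P4, P5, P6, P7, P8, P9
Negated (eliminate): ~P1, ~P2, ~P4, ~P9
Remaining disjuncts: P3, P5, P6, P7, P8
Count = 9 - 4 = 5

5


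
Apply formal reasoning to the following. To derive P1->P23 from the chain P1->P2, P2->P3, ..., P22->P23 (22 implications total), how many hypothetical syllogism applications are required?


With 22 implications in a chain connecting 23 propositions:
P1->P2, P2->P3, ..., P22->P23
Steps needed = (number of implications) - 1 = 22 - 1 = 21

21


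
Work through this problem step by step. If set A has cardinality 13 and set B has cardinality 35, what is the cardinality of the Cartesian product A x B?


The Cartesian product A x B contains all ordered pairs (a, b).
|A x B| = |A| * |B| = 13 * 35 = 455

455


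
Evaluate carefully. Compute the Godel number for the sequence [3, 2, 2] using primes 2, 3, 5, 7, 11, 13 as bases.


Encode each element as an exponent of the corresponding prime:
  2^3 = 8
  3^2 = 9
  5^2 = 25
Product = 8 * 9 * 25 = 1800

1800


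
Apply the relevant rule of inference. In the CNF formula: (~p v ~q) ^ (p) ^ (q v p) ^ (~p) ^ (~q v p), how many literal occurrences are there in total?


Counting literals in each clause:
Clause 1: 2 literal(s)
Clause 2: 1 literal(s)
Clause 3: 2 literal(s)
Clause 4: 1 literal(s)
Clause 5: 2 literal(s)
Total = 8

8


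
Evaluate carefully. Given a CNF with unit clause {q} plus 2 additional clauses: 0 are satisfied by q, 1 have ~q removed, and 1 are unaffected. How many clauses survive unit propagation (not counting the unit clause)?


Satisfied (removed): 0
Shortened (remain): 1
Unchanged (remain): 1
Remaining = 1 + 1 = 2

2


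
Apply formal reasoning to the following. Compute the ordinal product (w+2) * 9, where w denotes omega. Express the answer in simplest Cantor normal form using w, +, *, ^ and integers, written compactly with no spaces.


Compute (w+2) * 9.
Ordinal * is associative and left-distributive over +, but NOT commutative; for finite n>1, n*w = w but w*n stays w*n.
(w+2) * 9 = (w+2) repeated 9 times. Each intermediate +2 is absorbed by the following w; only the last survives: w*9+2.
Result = w*9+2

w*9+2


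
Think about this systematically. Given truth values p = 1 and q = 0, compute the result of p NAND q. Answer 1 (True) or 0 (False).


p = 1, q = 0
Operation: p NAND q
Evaluate: 1 NAND 0 = 1

1


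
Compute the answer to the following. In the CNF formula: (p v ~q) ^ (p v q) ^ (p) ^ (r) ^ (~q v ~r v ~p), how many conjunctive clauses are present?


A CNF formula is a conjunction of clauses.
Clauses are separated by ^.
Counting the conjuncts: 5 clauses.

5


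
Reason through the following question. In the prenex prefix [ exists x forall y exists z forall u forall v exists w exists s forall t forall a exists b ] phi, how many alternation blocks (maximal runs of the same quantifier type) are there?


Quantifier-type sequence: E A E A A E E A A E  (A=forall, E=exists)
Group into maximal same-type runs:
  Ex1 | Ax1 | Ex1 | Ax2 | Ex2 | Ax2 | Ex1
Number of blocks = 7

7


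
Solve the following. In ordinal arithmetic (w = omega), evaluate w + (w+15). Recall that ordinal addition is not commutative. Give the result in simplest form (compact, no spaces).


Compute w + (w+15).
Ordinal + is associative but NOT commutative; for finite n>0, n + w = w but w + n stays w+n.
w + (w+15) = (w+w) + 15 = w*2+15.
Result = w*2+15

w*2+15


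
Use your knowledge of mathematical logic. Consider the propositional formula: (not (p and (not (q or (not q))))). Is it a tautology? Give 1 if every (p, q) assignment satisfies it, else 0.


Check all 4 assignments:
p=0, q=0: 1
p=0, q=1: 1
p=1, q=0: 1
p=1, q=1: 1
Satisfying count = 4/4.
Tautology iff count = 4: yes.

1


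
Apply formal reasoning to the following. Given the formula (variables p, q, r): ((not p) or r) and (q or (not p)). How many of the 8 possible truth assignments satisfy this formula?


Evaluate all 8 assignments for p, q, r:
p=0, q=0, r=0: 1
p=0, q=0, r=1: 1
p=0, q=1, r=0: 1
p=0, q=1, r=1: 1
p=1, q=0, r=0: 0
p=1, q=0, r=1: 0
p=1, q=1, r=0: 0
p=1, q=1, r=1: 1
Satisfying count = 5

5


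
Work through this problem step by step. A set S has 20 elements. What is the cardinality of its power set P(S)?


The power set of a set with n elements has 2^n elements.
|P(S)| = 2^20 = 1048576

1048576


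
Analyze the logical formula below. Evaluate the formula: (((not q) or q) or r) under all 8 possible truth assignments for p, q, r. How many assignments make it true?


Check all 8 assignments:
p=0, q=0, r=0: 1
p=0, q=0, r=1: 1
p=0, q=1, r=0: 1
p=0, q=1, r=1: 1
p=1, q=0, r=0: 1
p=1, q=0, r=1: 1
p=1, q=1, r=0: 1
p=1, q=1, r=1: 1
Count of True = 8

8


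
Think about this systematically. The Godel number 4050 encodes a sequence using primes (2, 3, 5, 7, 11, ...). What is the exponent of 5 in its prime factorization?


Factorize 4050 by dividing by 5 repeatedly.
Division steps: 5 divides 4050 exactly 2 time(s).
Exponent of 5 = 2

2


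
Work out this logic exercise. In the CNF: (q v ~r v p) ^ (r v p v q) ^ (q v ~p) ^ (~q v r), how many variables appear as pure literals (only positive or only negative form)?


Check each variable for pure literal status:
p: mixed (not pure)
q: mixed (not pure)
r: mixed (not pure)
Pure literal count = 0

0


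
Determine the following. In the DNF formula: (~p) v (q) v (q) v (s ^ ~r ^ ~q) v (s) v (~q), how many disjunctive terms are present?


A DNF formula is a disjunction of terms (conjunctions).
Terms are separated by v.
Counting the disjuncts: 6 terms.

6


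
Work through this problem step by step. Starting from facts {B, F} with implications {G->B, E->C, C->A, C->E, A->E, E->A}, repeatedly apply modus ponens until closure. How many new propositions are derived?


Initial facts: {B, F}
Apply modus ponens to closure:
  (no implication fires)
Final known: {B, F}
New propositions: {(none)}
Count = 0

0


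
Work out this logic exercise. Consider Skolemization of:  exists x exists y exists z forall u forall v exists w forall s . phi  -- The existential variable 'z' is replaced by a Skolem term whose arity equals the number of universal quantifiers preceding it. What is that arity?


Quantifier prefix: exists x exists y exists z forall u forall v exists w forall s
'z' is existentially quantified at position 3.
No universal quantifiers precede it.
Skolem function arity = 0 (a Skolem constant)

0


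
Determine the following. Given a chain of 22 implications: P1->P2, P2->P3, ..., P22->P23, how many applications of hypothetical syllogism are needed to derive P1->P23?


With 22 implications in a chain connecting 23 propositions:
P1->P2, P2->P3, ..., P22->P23
Steps needed = (number of implications) - 1 = 22 - 1 = 21

21


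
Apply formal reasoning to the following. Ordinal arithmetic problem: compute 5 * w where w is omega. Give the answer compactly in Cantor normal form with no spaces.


Compute 5 * w.
Ordinal * is associative and left-distributive over +, but NOT commutative; for finite n>1, n*w = w but w*n stays w*n.
For finite n>0, n * w = sup{n*k : k<w} = w. So 5 * w = w.
Result = w

w


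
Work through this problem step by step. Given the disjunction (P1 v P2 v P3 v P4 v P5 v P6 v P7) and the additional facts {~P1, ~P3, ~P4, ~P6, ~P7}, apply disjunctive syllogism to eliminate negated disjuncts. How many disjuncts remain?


Original disjuncts (7): P1, P2, P3, P4, P5, P6, P7
Negated (eliminate): ~P1, ~P3, ~P4, ~P6, ~P7
Remaining disjuncts: P2, P5
Count = 7 - 5 = 2

2


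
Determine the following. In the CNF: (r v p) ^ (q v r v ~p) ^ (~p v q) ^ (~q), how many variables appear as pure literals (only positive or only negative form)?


Check each variable for pure literal status:
p: mixed (not pure)
q: mixed (not pure)
r: pure positive
Pure literal count = 1

1


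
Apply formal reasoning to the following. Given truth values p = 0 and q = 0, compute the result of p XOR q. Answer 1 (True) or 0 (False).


p = 0, q = 0
Operation: p XOR q
Evaluate: 0 XOR 0 = 0

0


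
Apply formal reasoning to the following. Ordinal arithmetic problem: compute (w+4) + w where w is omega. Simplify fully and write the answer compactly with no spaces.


Compute (w+4) + w.
Ordinal + is associative but NOT commutative; for finite n>0, n + w = w but w + n stays w+n.
(w+4) + w = w + (4+w) = w + w = w*2 (the finite tail 4 is absorbed by the right w).
Result = w*2

w*2


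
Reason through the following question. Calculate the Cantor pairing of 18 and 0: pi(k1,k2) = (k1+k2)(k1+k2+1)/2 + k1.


k1 + k2 = 18
(k1+k2)(k1+k2+1)/2 = 18 * 19 / 2 = 171
pi = 171 + 18 = 189

189


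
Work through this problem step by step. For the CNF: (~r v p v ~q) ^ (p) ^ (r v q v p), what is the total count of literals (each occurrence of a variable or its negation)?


Counting literals in each clause:
Clause 1: 3 literal(s)
Clause 2: 1 literal(s)
Clause 3: 3 literal(s)
Total = 7

7


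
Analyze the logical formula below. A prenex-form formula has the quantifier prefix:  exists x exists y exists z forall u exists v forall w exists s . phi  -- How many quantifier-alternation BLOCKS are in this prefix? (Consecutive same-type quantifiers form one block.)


Quantifier-type sequence: E E E A E A E  (A=forall, E=exists)
Group into maximal same-type runs:
  Ex3 | Ax1 | Ex1 | Ax1 | Ex1
Number of blocks = 5

5


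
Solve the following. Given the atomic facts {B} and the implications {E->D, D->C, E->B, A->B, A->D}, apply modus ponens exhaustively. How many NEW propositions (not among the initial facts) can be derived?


Initial facts: {B}
Apply modus ponens to closure:
  (no implication fires)
Final known: {B}
New propositions: {(none)}
Count = 0

0


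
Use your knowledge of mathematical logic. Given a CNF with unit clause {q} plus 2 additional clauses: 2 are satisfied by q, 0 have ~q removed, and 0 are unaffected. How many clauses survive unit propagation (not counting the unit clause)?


Satisfied (removed): 2
Shortened (remain): 0
Unchanged (remain): 0
Remaining = 0 + 0 = 0

0


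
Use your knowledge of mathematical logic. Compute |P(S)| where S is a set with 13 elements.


The power set of a set with n elements has 2^n elements.
|P(S)| = 2^13 = 8192

8192


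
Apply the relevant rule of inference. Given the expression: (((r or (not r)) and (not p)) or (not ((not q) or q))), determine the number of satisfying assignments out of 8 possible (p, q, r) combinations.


Check all 8 assignments:
p=0, q=0, r=0: 1
p=0, q=0, r=1: 1
p=0, q=1, r=0: 1
p=0, q=1, r=1: 1
p=1, q=0, r=0: 0
p=1, q=0, r=1: 0
p=1, q=1, r=0: 0
p=1, q=1, r=1: 0
Count of True = 4

4


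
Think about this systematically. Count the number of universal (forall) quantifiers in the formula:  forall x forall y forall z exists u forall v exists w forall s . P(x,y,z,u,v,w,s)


Quantifier prefix: forall x forall y forall z exists u forall v exists w forall s
Mark each quantifier type:
  U U U E U E U
Universal count = 5, Existential count = 2
Asked for universal (forall) quantifiers: 5

5


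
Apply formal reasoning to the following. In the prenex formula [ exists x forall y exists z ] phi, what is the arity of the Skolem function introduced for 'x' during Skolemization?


Quantifier prefix: exists x forall y exists z
'x' is existentially quantified at position 1.
No universal quantifiers precede it.
Skolem function arity = 0 (a Skolem constant)

0


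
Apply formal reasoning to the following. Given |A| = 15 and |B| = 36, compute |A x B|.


The Cartesian product A x B contains all ordered pairs (a, b).
|A x B| = |A| * |B| = 15 * 36 = 540

540


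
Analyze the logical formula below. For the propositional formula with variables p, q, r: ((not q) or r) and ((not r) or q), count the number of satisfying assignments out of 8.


Evaluate all 8 assignments for p, q, r:
p=0, q=0, r=0: 1
p=0, q=0, r=1: 0
p=0, q=1, r=0: 0
p=0, q=1, r=1: 1
p=1, q=0, r=0: 1
p=1, q=0, r=1: 0
p=1, q=1, r=0: 0
p=1, q=1, r=1: 1
Satisfying count = 4

4


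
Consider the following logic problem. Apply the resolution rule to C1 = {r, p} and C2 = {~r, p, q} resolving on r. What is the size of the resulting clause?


Remove r from C1 and ~r from C2.
C1 remainder: {p}
C2 remainder: {p, q}
Union (resolvent): {p, q}
Resolvent has 2 literal(s).

2


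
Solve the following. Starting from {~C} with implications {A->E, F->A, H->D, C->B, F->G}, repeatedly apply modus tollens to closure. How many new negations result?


Initial negated facts: {~C}
Apply modus tollens to closure:
  (no implication fires)
Final negated: {~C}
New negations: {(none)}
Count = 0

0


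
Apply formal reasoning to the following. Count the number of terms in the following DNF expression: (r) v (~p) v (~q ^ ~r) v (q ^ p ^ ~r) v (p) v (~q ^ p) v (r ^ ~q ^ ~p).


A DNF formula is a disjunction of terms (conjunctions).
Terms are separated by v.
Counting the disjuncts: 7 terms.

7


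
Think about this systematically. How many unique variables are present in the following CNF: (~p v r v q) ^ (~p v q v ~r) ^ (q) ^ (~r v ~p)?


Identify each variable that appears in the formula.
Variables found: p, q, r
Count = 3

3


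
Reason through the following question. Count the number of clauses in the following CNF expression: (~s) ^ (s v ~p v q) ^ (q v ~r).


A CNF formula is a conjunction of clauses.
Clauses are separated by ^.
Counting the conjuncts: 3 clauses.

3


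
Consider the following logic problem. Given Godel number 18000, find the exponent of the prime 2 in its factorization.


Factorize 18000 by dividing by 2 repeatedly.
Division steps: 2 divides 18000 exactly 4 time(s).
Exponent of 2 = 4

4


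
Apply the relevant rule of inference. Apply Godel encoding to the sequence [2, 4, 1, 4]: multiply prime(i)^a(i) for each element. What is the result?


Encode each element as an exponent of the corresponding prime:
  2^2 = 4
  3^4 = 81
  5^1 = 5
  7^4 = 2401
Product = 4 * 81 * 5 * 2401 = 3889620

3889620


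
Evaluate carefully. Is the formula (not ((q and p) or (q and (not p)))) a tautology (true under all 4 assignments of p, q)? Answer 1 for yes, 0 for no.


Check all 4 assignments:
p=0, q=0: 1
p=0, q=1: 0
p=1, q=0: 1
p=1, q=1: 0
Satisfying count = 2/4.
Tautology iff count = 4: no.

0


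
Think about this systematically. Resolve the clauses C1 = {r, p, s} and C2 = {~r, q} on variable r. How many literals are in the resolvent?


Remove r from C1 and ~r from C2.
C1 remainder: {p, s}
C2 remainder: {q}
Union (resolvent): {p, q, s}
Resolvent has 3 literal(s).

3


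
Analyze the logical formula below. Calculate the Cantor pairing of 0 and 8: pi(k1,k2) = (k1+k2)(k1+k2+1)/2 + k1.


k1 + k2 = 8
(k1+k2)(k1+k2+1)/2 = 8 * 9 / 2 = 36
pi = 36 + 0 = 36

36


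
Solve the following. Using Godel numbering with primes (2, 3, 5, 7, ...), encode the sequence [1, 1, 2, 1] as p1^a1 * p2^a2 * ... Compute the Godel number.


Encode each element as an exponent of the corresponding prime:
  2^1 = 2
  3^1 = 3
  5^2 = 25
  7^1 = 7
Product = 2 * 3 * 25 * 7 = 1050

1050


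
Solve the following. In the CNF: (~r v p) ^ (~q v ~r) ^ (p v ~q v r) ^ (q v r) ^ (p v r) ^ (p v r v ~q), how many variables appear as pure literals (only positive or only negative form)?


Check each variable for pure literal status:
p: pure positive
q: mixed (not pure)
r: mixed (not pure)
Pure literal count = 1

1


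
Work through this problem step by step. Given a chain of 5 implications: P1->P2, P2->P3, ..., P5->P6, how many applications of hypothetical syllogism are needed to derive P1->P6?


With 5 implications in a chain connecting 6 propositions:
P1->P2, P2->P3, ..., P5->P6
Steps needed = (number of implications) - 1 = 5 - 1 = 4

4


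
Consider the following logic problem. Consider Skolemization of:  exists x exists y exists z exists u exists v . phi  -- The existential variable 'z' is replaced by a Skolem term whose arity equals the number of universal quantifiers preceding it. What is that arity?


Quantifier prefix: exists x exists y exists z exists u exists v
'z' is existentially quantified at position 3.
No universal quantifiers precede it.
Skolem function arity = 0 (a Skolem constant)

0


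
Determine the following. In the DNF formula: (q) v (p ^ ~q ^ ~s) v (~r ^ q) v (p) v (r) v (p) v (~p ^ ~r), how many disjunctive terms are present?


A DNF formula is a disjunction of terms (conjunctions).
Terms are separated by v.
Counting the disjuncts: 7 terms.

7


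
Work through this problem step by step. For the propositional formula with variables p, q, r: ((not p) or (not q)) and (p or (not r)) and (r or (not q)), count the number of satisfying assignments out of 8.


Evaluate all 8 assignments for p, q, r:
p=0, q=0, r=0: 1
p=0, q=0, r=1: 0
p=0, q=1, r=0: 0
p=0, q=1, r=1: 0
p=1, q=0, r=0: 1
p=1, q=0, r=1: 1
p=1, q=1, r=0: 0
p=1, q=1, r=1: 0
Satisfying count = 3

3


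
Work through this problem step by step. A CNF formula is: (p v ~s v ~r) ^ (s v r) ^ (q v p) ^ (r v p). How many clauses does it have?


A CNF formula is a conjunction of clauses.
Clauses are separated by ^.
Counting the conjuncts: 4 clauses.

4


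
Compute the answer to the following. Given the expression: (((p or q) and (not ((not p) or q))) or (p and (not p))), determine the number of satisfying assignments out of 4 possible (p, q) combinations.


Check all 4 assignments:
p=0, q=0: 0
p=0, q=1: 0
p=1, q=0: 1
p=1, q=1: 0
Count of True = 1

1


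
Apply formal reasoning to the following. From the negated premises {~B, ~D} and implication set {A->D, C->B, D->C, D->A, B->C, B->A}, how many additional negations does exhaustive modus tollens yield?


Initial negated facts: {~B, ~D}
Apply modus tollens to closure:
  ~D and A->D  =>  ~A
  ~B and C->B  =>  ~C
Final negated: {~A, ~B, ~C, ~D}
New negations: {~A, ~C}
Count = 2

2
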